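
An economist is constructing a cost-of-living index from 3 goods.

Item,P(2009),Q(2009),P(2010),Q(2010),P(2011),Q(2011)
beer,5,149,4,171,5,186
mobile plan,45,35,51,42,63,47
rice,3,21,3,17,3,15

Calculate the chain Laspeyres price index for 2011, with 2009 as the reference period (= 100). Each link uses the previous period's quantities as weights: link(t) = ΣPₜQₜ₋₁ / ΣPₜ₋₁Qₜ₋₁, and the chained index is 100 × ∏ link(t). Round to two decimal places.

126.62

Link 2009→2010:
ΣP(2010)Q(2009) = 4×149 + 51×35 + 3×21 = 596 + 1785 + 63 = 2444
ΣP(2009)Q(2009) = 5×149 + 45×35 + 3×21 = 745 + 1575 + 63 = 2383
link = 2444/2383 = 1.025598
Link 2010→2011:
ΣP(2011)Q(2010) = 5×171 + 63×42 + 3×17 = 855 + 2646 + 51 = 3552
ΣP(2010)Q(2010) = 4×171 + 51×42 + 3×17 = 684 + 2142 + 51 = 2877
link = 3552/2877 = 1.234619
Chained index = 100 × 1.025598 × 1.234619 = 126.6223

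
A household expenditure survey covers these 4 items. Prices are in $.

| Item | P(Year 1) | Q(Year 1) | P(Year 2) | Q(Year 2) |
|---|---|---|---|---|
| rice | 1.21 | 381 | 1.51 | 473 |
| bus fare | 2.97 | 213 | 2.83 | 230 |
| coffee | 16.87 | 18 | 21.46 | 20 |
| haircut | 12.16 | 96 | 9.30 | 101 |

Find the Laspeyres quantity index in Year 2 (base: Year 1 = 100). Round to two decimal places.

110.00

Laspeyres quantity index uses base-period prices as weights.
ΣP(Year 1)·Q(Year 2) = 1.21×473 + 2.97×230 + 16.87×20 + 12.16×101 = 572.33 + 683.1 + 337.4 + 1228.16 = 2820.99
ΣP(Year 1)·Q(Year 1) = 1.21×381 + 2.97×213 + 16.87×18 + 12.16×96 = 461.01 + 632.61 + 303.66 + 1167.36 = 2564.64
Index = 2820.99 / 2564.64 × 100 = 109.9956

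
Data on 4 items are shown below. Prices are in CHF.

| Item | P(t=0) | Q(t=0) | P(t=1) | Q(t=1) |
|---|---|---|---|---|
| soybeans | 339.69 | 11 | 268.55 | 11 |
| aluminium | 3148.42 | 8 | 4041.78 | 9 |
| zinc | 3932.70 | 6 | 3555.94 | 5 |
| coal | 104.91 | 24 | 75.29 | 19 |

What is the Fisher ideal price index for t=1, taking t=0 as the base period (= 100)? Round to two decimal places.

107.55

Laspeyres component (base-period weights):
ΣP(t=1)Q(t=0) = 268.55×11 + 4041.78×8 + 3555.94×6 + 75.29×24 = 2954.05 + 32334.24 + 21335.64 + 1806.96 = 58430.89
ΣP(t=0)Q(t=0) = 339.69×11 + 3148.42×8 + 3932.70×6 + 104.91×24 = 3736.59 + 25187.36 + 23596.2 + 2517.84 = 55037.99
L = 58430.89 / 55037.99 × 100 = 106.1647
Paasche component (current-period weights):
ΣP(t=1)Q(t=1) = 268.55×11 + 4041.78×9 + 3555.94×5 + 75.29×19 = 2954.05 + 36376.02 + 17779.7 + 1430.51 = 58540.28
ΣP(t=0)Q(t=1) = 339.69×11 + 3148.42×9 + 3932.70×5 + 104.91×19 = 3736.59 + 28335.78 + 19663.5 + 1993.29 = 53729.16
P = 58540.28 / 53729.16 × 100 = 108.9544
Fisher = √(L × P) = √(106.1647 × 108.9544) = 107.5505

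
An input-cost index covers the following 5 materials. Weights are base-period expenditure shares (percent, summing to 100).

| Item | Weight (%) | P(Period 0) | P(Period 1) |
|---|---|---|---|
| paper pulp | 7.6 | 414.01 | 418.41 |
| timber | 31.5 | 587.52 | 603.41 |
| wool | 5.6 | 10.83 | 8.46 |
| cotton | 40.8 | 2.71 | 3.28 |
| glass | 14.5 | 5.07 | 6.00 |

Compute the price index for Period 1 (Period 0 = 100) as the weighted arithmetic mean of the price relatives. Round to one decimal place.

paper pulp: 7.6 × (418.41/414.01) = 7.6 × 1.010628 = 7.6808
timber: 31.5 × (603.41/587.52) = 31.5 × 1.027046 = 32.3519
wool: 5.6 × (8.46/10.83) = 5.6 × 0.781163 = 4.3745
cotton: 40.8 × (3.28/2.71) = 40.8 × 1.210332 = 49.3815
glass: 14.5 × (6.00/5.07) = 14.5 × 1.183432 = 17.1598
Index = Σ wᵢ·(p₁ᵢ/p₀ᵢ) = 7.6808 + 32.3519 + 4.3745 + 49.3815 + 17.1598 = 110.9485

110.9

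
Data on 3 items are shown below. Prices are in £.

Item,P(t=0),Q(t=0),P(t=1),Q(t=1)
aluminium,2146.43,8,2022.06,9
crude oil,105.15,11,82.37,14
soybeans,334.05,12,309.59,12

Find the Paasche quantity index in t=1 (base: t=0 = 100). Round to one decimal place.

110.9

Paasche quantity index uses current-period prices as weights.
ΣP(t=1)·Q(t=1) = 2022.06×9 + 82.37×14 + 309.59×12 = 18198.54 + 1153.18 + 3715.08 = 23066.8
ΣP(t=1)·Q(t=0) = 2022.06×8 + 82.37×11 + 309.59×12 = 16176.48 + 906.07 + 3715.08 = 20797.63
Index = 23066.8 / 20797.63 × 100 = 110.9107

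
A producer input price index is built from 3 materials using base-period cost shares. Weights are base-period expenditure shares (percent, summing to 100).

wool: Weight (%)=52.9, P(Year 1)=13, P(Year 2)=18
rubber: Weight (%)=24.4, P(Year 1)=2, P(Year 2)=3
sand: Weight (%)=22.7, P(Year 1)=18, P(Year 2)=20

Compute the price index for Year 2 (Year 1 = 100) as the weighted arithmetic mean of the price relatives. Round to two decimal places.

135.07

wool: 52.9 × (18/13) = 52.9 × 1.384615 = 73.2462
rubber: 24.4 × (3/2) = 24.4 × 1.500000 = 36.6000
sand: 22.7 × (20/18) = 22.7 × 1.111111 = 25.2222
Index = Σ wᵢ·(p₁ᵢ/p₀ᵢ) = 73.2462 + 36.6000 + 25.2222 = 135.0684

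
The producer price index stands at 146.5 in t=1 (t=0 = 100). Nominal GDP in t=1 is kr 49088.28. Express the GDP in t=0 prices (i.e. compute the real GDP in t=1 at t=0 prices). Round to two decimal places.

Real = Nominal ÷ (Index/100) = 49088.28 ÷ (146.5/100)
     = 49088.28 ÷ 1.465 = 33507.3584

33507.36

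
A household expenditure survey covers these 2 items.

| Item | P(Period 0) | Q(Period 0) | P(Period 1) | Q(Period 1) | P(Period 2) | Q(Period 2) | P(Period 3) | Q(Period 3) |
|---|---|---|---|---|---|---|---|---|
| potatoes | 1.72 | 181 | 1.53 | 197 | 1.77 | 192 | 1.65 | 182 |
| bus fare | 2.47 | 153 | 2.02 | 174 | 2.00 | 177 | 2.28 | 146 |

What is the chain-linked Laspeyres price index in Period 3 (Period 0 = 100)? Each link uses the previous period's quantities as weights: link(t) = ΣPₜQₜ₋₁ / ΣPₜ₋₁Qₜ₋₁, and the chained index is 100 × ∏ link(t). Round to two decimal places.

Link Period 0→Period 1:
ΣP(Period 1)Q(Period 0) = 1.53×181 + 2.02×153 = 276.93 + 309.06 = 585.99
ΣP(Period 0)Q(Period 0) = 1.72×181 + 2.47×153 = 311.32 + 377.91 = 689.23
link = 585.99/689.23 = 0.850210
Link Period 1→Period 2:
ΣP(Period 2)Q(Period 1) = 1.77×197 + 2.00×174 = 348.69 + 348 = 696.69
ΣP(Period 1)Q(Period 1) = 1.53×197 + 2.02×174 = 301.41 + 351.48 = 652.89
link = 696.69/652.89 = 1.067086
Link Period 2→Period 3:
ΣP(Period 3)Q(Period 2) = 1.65×192 + 2.28×177 = 316.8 + 403.56 = 720.36
ΣP(Period 2)Q(Period 2) = 1.77×192 + 2.00×177 = 339.84 + 354 = 693.84
link = 720.36/693.84 = 1.038222
Chained index = 100 × 0.850210 × 1.067086 × 1.038222 = 94.1924

94.19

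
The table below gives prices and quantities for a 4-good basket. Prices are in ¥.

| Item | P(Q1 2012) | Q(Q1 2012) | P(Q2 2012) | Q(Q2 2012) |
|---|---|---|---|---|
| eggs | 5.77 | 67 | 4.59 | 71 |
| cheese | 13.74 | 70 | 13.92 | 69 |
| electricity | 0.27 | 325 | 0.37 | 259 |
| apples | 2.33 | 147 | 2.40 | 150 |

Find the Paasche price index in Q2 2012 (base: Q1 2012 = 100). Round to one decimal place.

Paasche price index uses current-period quantities as weights.
ΣP(Q2 2012)·Q(Q2 2012) = 4.59×71 + 13.92×69 + 0.37×259 + 2.40×150 = 325.89 + 960.48 + 95.83 + 360 = 1742.2
ΣP(Q1 2012)·Q(Q2 2012) = 5.77×71 + 13.74×69 + 0.27×259 + 2.33×150 = 409.67 + 948.06 + 69.93 + 349.5 = 1777.16
Index = 1742.2 / 1777.16 × 100 = 98.0328

98.0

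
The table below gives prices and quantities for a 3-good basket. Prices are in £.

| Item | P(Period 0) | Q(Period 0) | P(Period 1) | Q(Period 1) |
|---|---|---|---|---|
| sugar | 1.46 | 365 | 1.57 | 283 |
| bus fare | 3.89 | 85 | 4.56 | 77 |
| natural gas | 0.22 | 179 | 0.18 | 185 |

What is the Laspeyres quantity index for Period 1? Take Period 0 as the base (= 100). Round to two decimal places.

Laspeyres quantity index uses base-period prices as weights.
ΣP(Period 0)·Q(Period 1) = 1.46×283 + 3.89×77 + 0.22×185 = 413.18 + 299.53 + 40.7 = 753.41
ΣP(Period 0)·Q(Period 0) = 1.46×365 + 3.89×85 + 0.22×179 = 532.9 + 330.65 + 39.38 = 902.93
Index = 753.41 / 902.93 × 100 = 83.4406

83.44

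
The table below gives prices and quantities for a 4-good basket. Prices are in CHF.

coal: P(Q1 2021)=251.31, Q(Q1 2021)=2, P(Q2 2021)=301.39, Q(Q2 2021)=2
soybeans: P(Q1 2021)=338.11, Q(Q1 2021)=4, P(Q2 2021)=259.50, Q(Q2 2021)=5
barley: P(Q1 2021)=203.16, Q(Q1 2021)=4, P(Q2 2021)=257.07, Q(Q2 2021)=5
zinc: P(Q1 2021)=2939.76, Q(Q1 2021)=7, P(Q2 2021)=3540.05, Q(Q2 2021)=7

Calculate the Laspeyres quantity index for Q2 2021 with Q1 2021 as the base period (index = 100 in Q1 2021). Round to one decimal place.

102.3

Laspeyres quantity index uses base-period prices as weights.
ΣP(Q1 2021)·Q(Q2 2021) = 251.31×2 + 338.11×5 + 203.16×5 + 2939.76×7 = 502.62 + 1690.55 + 1015.8 + 20578.32 = 23787.29
ΣP(Q1 2021)·Q(Q1 2021) = 251.31×2 + 338.11×4 + 203.16×4 + 2939.76×7 = 502.62 + 1352.44 + 812.64 + 20578.32 = 23246.02
Index = 23787.29 / 23246.02 × 100 = 102.3284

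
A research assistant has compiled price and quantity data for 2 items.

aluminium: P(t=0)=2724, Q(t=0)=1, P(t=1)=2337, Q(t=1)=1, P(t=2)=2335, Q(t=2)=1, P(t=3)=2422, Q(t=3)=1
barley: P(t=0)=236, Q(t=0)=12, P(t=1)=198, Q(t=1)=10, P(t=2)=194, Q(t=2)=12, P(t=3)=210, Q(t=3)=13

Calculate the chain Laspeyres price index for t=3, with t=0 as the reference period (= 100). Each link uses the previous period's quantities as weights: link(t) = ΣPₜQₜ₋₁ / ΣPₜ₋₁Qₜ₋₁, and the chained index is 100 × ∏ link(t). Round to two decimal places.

89.03

Link t=0→t=1:
ΣP(t=1)Q(t=0) = 2337×1 + 198×12 = 2337 + 2376 = 4713
ΣP(t=0)Q(t=0) = 2724×1 + 236×12 = 2724 + 2832 = 5556
link = 4713/5556 = 0.848272
Link t=1→t=2:
ΣP(t=2)Q(t=1) = 2335×1 + 194×10 = 2335 + 1940 = 4275
ΣP(t=1)Q(t=1) = 2337×1 + 198×10 = 2337 + 1980 = 4317
link = 4275/4317 = 0.990271
Link t=2→t=3:
ΣP(t=3)Q(t=2) = 2422×1 + 210×12 = 2422 + 2520 = 4942
ΣP(t=2)Q(t=2) = 2335×1 + 194×12 = 2335 + 2328 = 4663
link = 4942/4663 = 1.059833
Chained index = 100 × 0.848272 × 0.990271 × 1.059833 = 89.0280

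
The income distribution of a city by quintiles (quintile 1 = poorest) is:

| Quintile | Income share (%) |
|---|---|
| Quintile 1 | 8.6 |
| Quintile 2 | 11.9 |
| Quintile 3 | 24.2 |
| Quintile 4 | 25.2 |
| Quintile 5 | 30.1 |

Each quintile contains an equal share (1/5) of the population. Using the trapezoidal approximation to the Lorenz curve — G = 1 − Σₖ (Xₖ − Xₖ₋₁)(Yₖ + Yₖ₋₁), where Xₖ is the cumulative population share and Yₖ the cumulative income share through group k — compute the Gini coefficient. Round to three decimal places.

Cumulative income shares Yₖ: 0.0860, 0.2050, 0.4470, 0.6990, 1.0000
Σ (Xₖ−Xₖ₋₁)(Yₖ+Yₖ₋₁) = (1/5)(0.0860+0.0000) + (1/5)(0.2050+0.0860) + (1/5)(0.4470+0.2050) + (1/5)(0.6990+0.4470) + (1/5)(1.0000+0.6990)
  = 0.0172 + 0.0582 + 0.1304 + 0.2292 + 0.3398 = 0.7748
G = 1 − 0.7748 = 0.2252

0.225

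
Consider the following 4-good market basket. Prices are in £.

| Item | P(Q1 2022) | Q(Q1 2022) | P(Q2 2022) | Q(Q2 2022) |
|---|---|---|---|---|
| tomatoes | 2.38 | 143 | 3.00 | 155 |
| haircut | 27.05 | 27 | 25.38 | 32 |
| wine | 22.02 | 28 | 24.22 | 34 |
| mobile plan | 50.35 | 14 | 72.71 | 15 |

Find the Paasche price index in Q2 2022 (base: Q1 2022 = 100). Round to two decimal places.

116.54

Paasche price index uses current-period quantities as weights.
ΣP(Q2 2022)·Q(Q2 2022) = 3.00×155 + 25.38×32 + 24.22×34 + 72.71×15 = 465 + 812.16 + 823.48 + 1090.65 = 3191.29
ΣP(Q1 2022)·Q(Q2 2022) = 2.38×155 + 27.05×32 + 22.02×34 + 50.35×15 = 368.9 + 865.6 + 748.68 + 755.25 = 2738.43
Index = 3191.29 / 2738.43 × 100 = 116.5372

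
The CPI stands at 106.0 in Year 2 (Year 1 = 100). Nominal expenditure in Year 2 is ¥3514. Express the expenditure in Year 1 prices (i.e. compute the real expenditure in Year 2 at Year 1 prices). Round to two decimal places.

Real = Nominal ÷ (Index/100) = 3514 ÷ (106.0/100)
     = 3514 ÷ 1.060 = 3315.0943

3315.09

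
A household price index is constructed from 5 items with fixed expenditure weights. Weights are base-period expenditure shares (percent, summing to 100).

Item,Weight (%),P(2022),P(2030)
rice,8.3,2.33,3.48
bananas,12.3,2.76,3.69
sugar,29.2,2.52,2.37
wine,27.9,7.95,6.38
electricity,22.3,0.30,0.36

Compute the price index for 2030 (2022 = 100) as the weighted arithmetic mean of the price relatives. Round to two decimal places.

rice: 8.3 × (3.48/2.33) = 8.3 × 1.493562 = 12.3966
bananas: 12.3 × (3.69/2.76) = 12.3 × 1.336957 = 16.4446
sugar: 29.2 × (2.37/2.52) = 29.2 × 0.940476 = 27.4619
wine: 27.9 × (6.38/7.95) = 27.9 × 0.802516 = 22.3902
electricity: 22.3 × (0.36/0.30) = 22.3 × 1.200000 = 26.7600
Index = Σ wᵢ·(p₁ᵢ/p₀ᵢ) = 12.3966 + 16.4446 + 27.4619 + 22.3902 + 26.7600 = 105.4532

105.45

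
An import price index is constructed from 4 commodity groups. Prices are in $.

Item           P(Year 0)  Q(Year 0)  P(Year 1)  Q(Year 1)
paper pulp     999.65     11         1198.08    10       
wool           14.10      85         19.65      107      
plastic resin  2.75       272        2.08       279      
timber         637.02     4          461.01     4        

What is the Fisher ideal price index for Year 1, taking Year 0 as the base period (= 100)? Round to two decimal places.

111.40

Laspeyres component (base-period weights):
ΣP(Year 1)Q(Year 0) = 1198.08×11 + 19.65×85 + 2.08×272 + 461.01×4 = 13178.88 + 1670.25 + 565.76 + 1844.04 = 17258.93
ΣP(Year 0)Q(Year 0) = 999.65×11 + 14.10×85 + 2.75×272 + 637.02×4 = 10996.15 + 1198.5 + 748 + 2548.08 = 15490.73
L = 17258.93 / 15490.73 × 100 = 111.4146
Paasche component (current-period weights):
ΣP(Year 1)Q(Year 1) = 1198.08×10 + 19.65×107 + 2.08×279 + 461.01×4 = 11980.8 + 2102.55 + 580.32 + 1844.04 = 16507.71
ΣP(Year 0)Q(Year 1) = 999.65×10 + 14.10×107 + 2.75×279 + 637.02×4 = 9996.5 + 1508.7 + 767.25 + 2548.08 = 14820.53
P = 16507.71 / 14820.53 × 100 = 111.3841
Fisher = √(L × P) = √(111.4146 × 111.3841) = 111.3993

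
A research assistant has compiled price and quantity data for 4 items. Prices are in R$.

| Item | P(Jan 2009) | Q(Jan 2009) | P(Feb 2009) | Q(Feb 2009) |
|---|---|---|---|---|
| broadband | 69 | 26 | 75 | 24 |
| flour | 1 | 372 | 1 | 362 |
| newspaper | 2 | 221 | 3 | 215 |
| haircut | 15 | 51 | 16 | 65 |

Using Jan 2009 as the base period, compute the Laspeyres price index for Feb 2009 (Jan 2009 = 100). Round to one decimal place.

112.7

Laspeyres price index uses base-period quantities as weights.
ΣP(Feb 2009)·Q(Jan 2009) = 75×26 + 1×372 + 3×221 + 16×51 = 1950 + 372 + 663 + 816 = 3801
ΣP(Jan 2009)·Q(Jan 2009) = 69×26 + 1×372 + 2×221 + 15×51 = 1794 + 372 + 442 + 765 = 3373
Index = 3801 / 3373 × 100 = 112.6890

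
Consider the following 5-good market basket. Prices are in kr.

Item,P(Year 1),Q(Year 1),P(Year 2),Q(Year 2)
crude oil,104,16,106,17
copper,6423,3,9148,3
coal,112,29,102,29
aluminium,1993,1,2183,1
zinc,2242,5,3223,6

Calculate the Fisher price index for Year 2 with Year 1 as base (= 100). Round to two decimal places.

135.02

Laspeyres component (base-period weights):
ΣP(Year 2)Q(Year 1) = 106×16 + 9148×3 + 102×29 + 2183×1 + 3223×5 = 1696 + 27444 + 2958 + 2183 + 16115 = 50396
ΣP(Year 1)Q(Year 1) = 104×16 + 6423×3 + 112×29 + 1993×1 + 2242×5 = 1664 + 19269 + 3248 + 1993 + 11210 = 37384
L = 50396 / 37384 × 100 = 134.8063
Paasche component (current-period weights):
ΣP(Year 2)Q(Year 2) = 106×17 + 9148×3 + 102×29 + 2183×1 + 3223×6 = 1802 + 27444 + 2958 + 2183 + 19338 = 53725
ΣP(Year 1)Q(Year 2) = 104×17 + 6423×3 + 112×29 + 1993×1 + 2242×6 = 1768 + 19269 + 3248 + 1993 + 13452 = 39730
P = 53725 / 39730 × 100 = 135.2253
Fisher = √(L × P) = √(134.8063 × 135.2253) = 135.0156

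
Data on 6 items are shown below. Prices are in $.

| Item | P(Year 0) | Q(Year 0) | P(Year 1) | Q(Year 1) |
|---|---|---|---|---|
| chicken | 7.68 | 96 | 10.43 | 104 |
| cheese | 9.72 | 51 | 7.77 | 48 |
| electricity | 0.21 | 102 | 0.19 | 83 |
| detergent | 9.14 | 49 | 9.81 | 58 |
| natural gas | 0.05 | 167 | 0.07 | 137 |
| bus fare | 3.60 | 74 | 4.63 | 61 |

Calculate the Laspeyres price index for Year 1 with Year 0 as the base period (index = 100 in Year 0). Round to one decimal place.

Laspeyres price index uses base-period quantities as weights.
ΣP(Year 1)·Q(Year 0) = 10.43×96 + 7.77×51 + 0.19×102 + 9.81×49 + 0.07×167 + 4.63×74 = 1001.28 + 396.27 + 19.38 + 480.69 + 11.69 + 342.62 = 2251.93
ΣP(Year 0)·Q(Year 0) = 7.68×96 + 9.72×51 + 0.21×102 + 9.14×49 + 0.05×167 + 3.60×74 = 737.28 + 495.72 + 21.42 + 447.86 + 8.35 + 266.4 = 1977.03
Index = 2251.93 / 1977.03 × 100 = 113.9047

113.9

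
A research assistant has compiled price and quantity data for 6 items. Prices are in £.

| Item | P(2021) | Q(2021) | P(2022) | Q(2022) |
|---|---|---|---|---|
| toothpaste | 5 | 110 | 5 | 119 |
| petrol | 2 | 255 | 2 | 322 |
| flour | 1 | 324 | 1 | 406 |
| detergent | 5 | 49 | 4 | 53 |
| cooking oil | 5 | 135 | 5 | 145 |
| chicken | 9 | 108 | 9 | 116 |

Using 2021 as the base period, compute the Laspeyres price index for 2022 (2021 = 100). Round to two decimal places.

Laspeyres price index uses base-period quantities as weights.
ΣP(2022)·Q(2021) = 5×110 + 2×255 + 1×324 + 4×49 + 5×135 + 9×108 = 550 + 510 + 324 + 196 + 675 + 972 = 3227
ΣP(2021)·Q(2021) = 5×110 + 2×255 + 1×324 + 5×49 + 5×135 + 9×108 = 550 + 510 + 324 + 245 + 675 + 972 = 3276
Index = 3227 / 3276 × 100 = 98.5043

98.50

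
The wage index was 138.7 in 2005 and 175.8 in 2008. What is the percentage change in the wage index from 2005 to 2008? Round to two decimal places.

26.75%

Change = (175.8 − 138.7) / 138.7 × 100
       = 37.1 / 138.7 × 100 = 26.7484%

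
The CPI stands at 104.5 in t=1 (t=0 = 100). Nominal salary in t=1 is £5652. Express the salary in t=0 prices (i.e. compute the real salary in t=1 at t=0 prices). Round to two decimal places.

Real = Nominal ÷ (Index/100) = 5652 ÷ (104.5/100)
     = 5652 ÷ 1.045 = 5408.6124

5408.61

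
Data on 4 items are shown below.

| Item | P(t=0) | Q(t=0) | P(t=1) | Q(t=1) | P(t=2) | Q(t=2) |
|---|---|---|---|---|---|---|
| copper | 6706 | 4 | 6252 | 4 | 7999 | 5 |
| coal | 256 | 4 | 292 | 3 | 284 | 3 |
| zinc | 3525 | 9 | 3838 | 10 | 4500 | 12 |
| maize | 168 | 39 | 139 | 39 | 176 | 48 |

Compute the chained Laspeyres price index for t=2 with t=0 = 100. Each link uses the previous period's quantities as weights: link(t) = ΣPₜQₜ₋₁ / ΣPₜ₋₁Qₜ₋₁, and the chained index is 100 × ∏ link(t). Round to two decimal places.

Link t=0→t=1:
ΣP(t=1)Q(t=0) = 6252×4 + 292×4 + 3838×9 + 139×39 = 25008 + 1168 + 34542 + 5421 = 66139
ΣP(t=0)Q(t=0) = 6706×4 + 256×4 + 3525×9 + 168×39 = 26824 + 1024 + 31725 + 6552 = 66125
link = 66139/66125 = 1.000212
Link t=1→t=2:
ΣP(t=2)Q(t=1) = 7999×4 + 284×3 + 4500×10 + 176×39 = 31996 + 852 + 45000 + 6864 = 84712
ΣP(t=1)Q(t=1) = 6252×4 + 292×3 + 3838×10 + 139×39 = 25008 + 876 + 38380 + 5421 = 69685
link = 84712/69685 = 1.215642
Chained index = 100 × 1.000212 × 1.215642 = 121.5899

121.59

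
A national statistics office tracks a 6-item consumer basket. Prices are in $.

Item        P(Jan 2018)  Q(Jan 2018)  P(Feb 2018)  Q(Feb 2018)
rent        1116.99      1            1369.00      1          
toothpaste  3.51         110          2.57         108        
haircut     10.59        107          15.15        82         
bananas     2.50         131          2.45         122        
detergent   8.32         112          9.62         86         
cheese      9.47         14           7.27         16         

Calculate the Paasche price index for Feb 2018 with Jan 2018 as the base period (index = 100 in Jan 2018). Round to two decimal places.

116.82

Paasche price index uses current-period quantities as weights.
ΣP(Feb 2018)·Q(Feb 2018) = 1369.00×1 + 2.57×108 + 15.15×82 + 2.45×122 + 9.62×86 + 7.27×16 = 1369 + 277.56 + 1242.3 + 298.9 + 827.32 + 116.32 = 4131.4
ΣP(Jan 2018)·Q(Feb 2018) = 1116.99×1 + 3.51×108 + 10.59×82 + 2.50×122 + 8.32×86 + 9.47×16 = 1116.99 + 379.08 + 868.38 + 305 + 715.52 + 151.52 = 3536.49
Index = 4131.4 / 3536.49 × 100 = 116.8220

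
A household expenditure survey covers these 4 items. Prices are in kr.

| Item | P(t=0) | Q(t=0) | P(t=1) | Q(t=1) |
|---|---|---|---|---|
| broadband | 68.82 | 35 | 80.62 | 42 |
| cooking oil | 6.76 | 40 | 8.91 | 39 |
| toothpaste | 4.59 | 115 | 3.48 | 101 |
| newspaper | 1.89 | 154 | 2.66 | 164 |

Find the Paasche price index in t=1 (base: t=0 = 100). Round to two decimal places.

Paasche price index uses current-period quantities as weights.
ΣP(t=1)·Q(t=1) = 80.62×42 + 8.91×39 + 3.48×101 + 2.66×164 = 3386.04 + 347.49 + 351.48 + 436.24 = 4521.25
ΣP(t=0)·Q(t=1) = 68.82×42 + 6.76×39 + 4.59×101 + 1.89×164 = 2890.44 + 263.64 + 463.59 + 309.96 = 3927.63
Index = 4521.25 / 3927.63 × 100 = 115.1139

115.11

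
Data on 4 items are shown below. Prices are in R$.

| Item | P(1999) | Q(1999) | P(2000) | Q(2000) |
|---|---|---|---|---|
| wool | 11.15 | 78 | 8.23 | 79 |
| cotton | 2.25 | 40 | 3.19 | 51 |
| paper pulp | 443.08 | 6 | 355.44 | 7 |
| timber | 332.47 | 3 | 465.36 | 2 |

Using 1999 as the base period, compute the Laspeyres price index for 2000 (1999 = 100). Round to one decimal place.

Laspeyres price index uses base-period quantities as weights.
ΣP(2000)·Q(1999) = 8.23×78 + 3.19×40 + 355.44×6 + 465.36×3 = 641.94 + 127.6 + 2132.64 + 1396.08 = 4298.26
ΣP(1999)·Q(1999) = 11.15×78 + 2.25×40 + 443.08×6 + 332.47×3 = 869.7 + 90 + 2658.48 + 997.41 = 4615.59
Index = 4298.26 / 4615.59 × 100 = 93.1248

93.1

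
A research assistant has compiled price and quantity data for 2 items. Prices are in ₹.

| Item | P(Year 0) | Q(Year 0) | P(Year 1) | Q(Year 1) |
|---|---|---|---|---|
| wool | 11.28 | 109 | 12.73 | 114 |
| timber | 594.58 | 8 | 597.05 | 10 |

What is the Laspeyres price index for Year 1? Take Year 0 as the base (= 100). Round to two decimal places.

Laspeyres price index uses base-period quantities as weights.
ΣP(Year 1)·Q(Year 0) = 12.73×109 + 597.05×8 = 1387.57 + 4776.4 = 6163.97
ΣP(Year 0)·Q(Year 0) = 11.28×109 + 594.58×8 = 1229.52 + 4756.64 = 5986.16
Index = 6163.97 / 5986.16 × 100 = 102.9704

102.97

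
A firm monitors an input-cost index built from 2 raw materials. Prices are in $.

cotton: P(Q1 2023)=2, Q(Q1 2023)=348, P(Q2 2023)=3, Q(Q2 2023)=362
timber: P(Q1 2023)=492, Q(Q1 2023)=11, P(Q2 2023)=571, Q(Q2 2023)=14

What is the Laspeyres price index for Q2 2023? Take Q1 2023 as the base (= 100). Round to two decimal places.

119.92

Laspeyres price index uses base-period quantities as weights.
ΣP(Q2 2023)·Q(Q1 2023) = 3×348 + 571×11 = 1044 + 6281 = 7325
ΣP(Q1 2023)·Q(Q1 2023) = 2×348 + 492×11 = 696 + 5412 = 6108
Index = 7325 / 6108 × 100 = 119.9247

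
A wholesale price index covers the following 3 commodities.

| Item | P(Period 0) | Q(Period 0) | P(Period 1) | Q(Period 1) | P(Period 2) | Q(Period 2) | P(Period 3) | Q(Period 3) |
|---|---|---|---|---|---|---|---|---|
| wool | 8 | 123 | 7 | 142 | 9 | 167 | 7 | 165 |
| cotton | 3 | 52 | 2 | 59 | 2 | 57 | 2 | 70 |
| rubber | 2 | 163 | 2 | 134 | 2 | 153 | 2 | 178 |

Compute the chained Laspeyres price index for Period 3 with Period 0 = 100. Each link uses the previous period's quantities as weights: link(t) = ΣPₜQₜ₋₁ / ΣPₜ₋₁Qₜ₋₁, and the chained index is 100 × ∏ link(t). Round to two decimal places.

Link Period 0→Period 1:
ΣP(Period 1)Q(Period 0) = 7×123 + 2×52 + 2×163 = 861 + 104 + 326 = 1291
ΣP(Period 0)Q(Period 0) = 8×123 + 3×52 + 2×163 = 984 + 156 + 326 = 1466
link = 1291/1466 = 0.880628
Link Period 1→Period 2:
ΣP(Period 2)Q(Period 1) = 9×142 + 2×59 + 2×134 = 1278 + 118 + 268 = 1664
ΣP(Period 1)Q(Period 1) = 7×142 + 2×59 + 2×134 = 994 + 118 + 268 = 1380
link = 1664/1380 = 1.205797
Link Period 2→Period 3:
ΣP(Period 3)Q(Period 2) = 7×167 + 2×57 + 2×153 = 1169 + 114 + 306 = 1589
ΣP(Period 2)Q(Period 2) = 9×167 + 2×57 + 2×153 = 1503 + 114 + 306 = 1923
link = 1589/1923 = 0.826313
Chained index = 100 × 0.880628 × 1.205797 × 0.826313 = 87.7427

87.74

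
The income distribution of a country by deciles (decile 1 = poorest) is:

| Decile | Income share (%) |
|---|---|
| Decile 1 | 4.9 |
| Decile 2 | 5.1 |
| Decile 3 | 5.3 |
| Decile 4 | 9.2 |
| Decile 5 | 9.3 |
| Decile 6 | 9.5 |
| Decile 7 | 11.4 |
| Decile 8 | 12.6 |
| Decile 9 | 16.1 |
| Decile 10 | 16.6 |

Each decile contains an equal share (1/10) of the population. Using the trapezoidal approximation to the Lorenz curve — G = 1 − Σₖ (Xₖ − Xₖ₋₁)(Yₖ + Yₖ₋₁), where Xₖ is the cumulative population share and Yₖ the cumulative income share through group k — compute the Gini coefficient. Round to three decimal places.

Cumulative income shares Yₖ: 0.0490, 0.1000, 0.1530, 0.2450, 0.3380, 0.4330, 0.5470, 0.6730, 0.8340, 1.0000
Σ (Xₖ−Xₖ₋₁)(Yₖ+Yₖ₋₁) = (1/10)(0.0490+0.0000) + (1/10)(0.1000+0.0490) + (1/10)(0.1530+0.1000) + (1/10)(0.2450+0.1530) + (1/10)(0.3380+0.2450) + (1/10)(0.4330+0.3380) + (1/10)(0.5470+0.4330) + (1/10)(0.6730+0.5470) + (1/10)(0.8340+0.6730) + (1/10)(1.0000+0.8340)
  = 0.0049 + 0.0149 + 0.0253 + 0.0398 + 0.0583 + 0.0771 + 0.0980 + 0.1220 + 0.1507 + 0.1834 = 0.7744
G = 1 − 0.7744 = 0.2256

0.226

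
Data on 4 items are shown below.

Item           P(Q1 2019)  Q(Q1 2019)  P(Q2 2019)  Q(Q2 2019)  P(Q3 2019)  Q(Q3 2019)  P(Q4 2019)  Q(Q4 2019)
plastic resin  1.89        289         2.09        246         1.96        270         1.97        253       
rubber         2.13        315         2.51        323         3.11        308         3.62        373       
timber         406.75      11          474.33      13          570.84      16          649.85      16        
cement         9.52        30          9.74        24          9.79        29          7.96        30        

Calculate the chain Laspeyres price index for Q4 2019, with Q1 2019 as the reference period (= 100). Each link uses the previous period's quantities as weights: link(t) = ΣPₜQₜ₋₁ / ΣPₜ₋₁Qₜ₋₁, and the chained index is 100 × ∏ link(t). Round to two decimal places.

153.90

Link Q1 2019→Q2 2019:
ΣP(Q2 2019)Q(Q1 2019) = 2.09×289 + 2.51×315 + 474.33×11 + 9.74×30 = 604.01 + 790.65 + 5217.63 + 292.2 = 6904.49
ΣP(Q1 2019)Q(Q1 2019) = 1.89×289 + 2.13×315 + 406.75×11 + 9.52×30 = 546.21 + 670.95 + 4474.25 + 285.6 = 5977.01
link = 6904.49/5977.01 = 1.155175
Link Q2 2019→Q3 2019:
ΣP(Q3 2019)Q(Q2 2019) = 1.96×246 + 3.11×323 + 570.84×13 + 9.79×24 = 482.16 + 1004.53 + 7420.92 + 234.96 = 9142.57
ΣP(Q2 2019)Q(Q2 2019) = 2.09×246 + 2.51×323 + 474.33×13 + 9.74×24 = 514.14 + 810.73 + 6166.29 + 233.76 = 7724.92
link = 9142.57/7724.92 = 1.183516
Link Q3 2019→Q4 2019:
ΣP(Q4 2019)Q(Q3 2019) = 1.97×270 + 3.62×308 + 649.85×16 + 7.96×29 = 531.9 + 1114.96 + 10397.6 + 230.84 = 12275.3
ΣP(Q3 2019)Q(Q3 2019) = 1.96×270 + 3.11×308 + 570.84×16 + 9.79×29 = 529.2 + 957.88 + 9133.44 + 283.91 = 10904.43
link = 12275.3/10904.43 = 1.125717
Chained index = 100 × 1.155175 × 1.183516 × 1.125717 = 153.9044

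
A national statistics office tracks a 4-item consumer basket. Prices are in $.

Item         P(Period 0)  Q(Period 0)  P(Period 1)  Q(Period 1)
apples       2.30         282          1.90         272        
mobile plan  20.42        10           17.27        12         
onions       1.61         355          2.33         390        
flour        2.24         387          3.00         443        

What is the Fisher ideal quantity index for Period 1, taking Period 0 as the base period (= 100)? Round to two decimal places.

Laspeyres component (base-period weights):
ΣP(Period 0)Q(Period 1) = 2.30×272 + 20.42×12 + 1.61×390 + 2.24×443 = 625.6 + 245.04 + 627.9 + 992.32 = 2490.86
ΣP(Period 0)Q(Period 0) = 2.30×282 + 20.42×10 + 1.61×355 + 2.24×387 = 648.6 + 204.2 + 571.55 + 866.88 = 2291.23
L = 2490.86 / 2291.23 × 100 = 108.7128
Paasche component (current-period weights):
ΣP(Period 1)Q(Period 1) = 1.90×272 + 17.27×12 + 2.33×390 + 3.00×443 = 516.8 + 207.24 + 908.7 + 1329 = 2961.74
ΣP(Period 1)Q(Period 0) = 1.90×282 + 17.27×10 + 2.33×355 + 3.00×387 = 535.8 + 172.7 + 827.15 + 1161 = 2696.65
P = 2961.74 / 2696.65 × 100 = 109.8303
Fisher = √(L × P) = √(108.7128 × 109.8303) = 109.2701

109.27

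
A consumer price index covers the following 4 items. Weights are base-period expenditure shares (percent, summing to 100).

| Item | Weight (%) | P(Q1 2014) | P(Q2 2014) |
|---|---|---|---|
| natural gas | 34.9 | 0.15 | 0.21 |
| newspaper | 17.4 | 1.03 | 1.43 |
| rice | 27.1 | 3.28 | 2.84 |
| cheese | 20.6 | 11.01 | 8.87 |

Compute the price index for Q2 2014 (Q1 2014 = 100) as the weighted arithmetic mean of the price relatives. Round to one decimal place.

natural gas: 34.9 × (0.21/0.15) = 34.9 × 1.400000 = 48.8600
newspaper: 17.4 × (1.43/1.03) = 17.4 × 1.388350 = 24.1573
rice: 27.1 × (2.84/3.28) = 27.1 × 0.865854 = 23.4646
cheese: 20.6 × (8.87/11.01) = 20.6 × 0.805631 = 16.5960
Index = Σ wᵢ·(p₁ᵢ/p₀ᵢ) = 48.8600 + 24.1573 + 23.4646 + 16.5960 = 113.0779

113.1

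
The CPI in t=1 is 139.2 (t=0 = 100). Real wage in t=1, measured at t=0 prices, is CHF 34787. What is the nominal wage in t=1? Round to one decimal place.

Nominal = Real × (Index/100) = 34787 × (139.2/100)
        = 34787 × 1.392 = 48423.5040

48423.5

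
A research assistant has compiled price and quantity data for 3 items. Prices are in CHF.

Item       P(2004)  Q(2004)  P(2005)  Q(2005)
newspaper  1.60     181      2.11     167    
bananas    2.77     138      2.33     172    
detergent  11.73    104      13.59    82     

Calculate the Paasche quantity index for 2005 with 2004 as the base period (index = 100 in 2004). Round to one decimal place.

Paasche quantity index uses current-period prices as weights.
ΣP(2005)·Q(2005) = 2.11×167 + 2.33×172 + 13.59×82 = 352.37 + 400.76 + 1114.38 = 1867.51
ΣP(2005)·Q(2004) = 2.11×181 + 2.33×138 + 13.59×104 = 381.91 + 321.54 + 1413.36 = 2116.81
Index = 1867.51 / 2116.81 × 100 = 88.2228

88.2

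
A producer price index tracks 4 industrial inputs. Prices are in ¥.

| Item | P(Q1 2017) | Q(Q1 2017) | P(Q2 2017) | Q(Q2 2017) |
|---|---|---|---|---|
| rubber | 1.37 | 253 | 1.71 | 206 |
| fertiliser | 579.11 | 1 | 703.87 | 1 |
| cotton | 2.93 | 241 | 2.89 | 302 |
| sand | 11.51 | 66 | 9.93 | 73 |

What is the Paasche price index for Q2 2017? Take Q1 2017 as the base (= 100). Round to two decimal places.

102.61

Paasche price index uses current-period quantities as weights.
ΣP(Q2 2017)·Q(Q2 2017) = 1.71×206 + 703.87×1 + 2.89×302 + 9.93×73 = 352.26 + 703.87 + 872.78 + 724.89 = 2653.8
ΣP(Q1 2017)·Q(Q2 2017) = 1.37×206 + 579.11×1 + 2.93×302 + 11.51×73 = 282.22 + 579.11 + 884.86 + 840.23 = 2586.42
Index = 2653.8 / 2586.42 × 100 = 102.6051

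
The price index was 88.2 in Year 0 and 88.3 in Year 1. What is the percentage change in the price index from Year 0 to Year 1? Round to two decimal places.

Change = (88.3 − 88.2) / 88.2 × 100
       = 0.1 / 88.2 × 100 = 0.1134%

0.11%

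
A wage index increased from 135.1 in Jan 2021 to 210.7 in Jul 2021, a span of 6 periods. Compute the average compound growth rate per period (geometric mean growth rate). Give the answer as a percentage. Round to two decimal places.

7.69%

Growth factor = (210.7/135.1)^(1/6) = (1.559585)^(1/6) = 1.076882
Growth rate = 1.076882 − 1 = 0.076882 = 7.6882%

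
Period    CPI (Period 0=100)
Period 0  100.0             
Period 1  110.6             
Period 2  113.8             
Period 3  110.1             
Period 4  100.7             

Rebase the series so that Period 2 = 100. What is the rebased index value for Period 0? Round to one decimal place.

Rebased(Period 0) = 100.0 / 113.8 × 100 = 87.8735

87.9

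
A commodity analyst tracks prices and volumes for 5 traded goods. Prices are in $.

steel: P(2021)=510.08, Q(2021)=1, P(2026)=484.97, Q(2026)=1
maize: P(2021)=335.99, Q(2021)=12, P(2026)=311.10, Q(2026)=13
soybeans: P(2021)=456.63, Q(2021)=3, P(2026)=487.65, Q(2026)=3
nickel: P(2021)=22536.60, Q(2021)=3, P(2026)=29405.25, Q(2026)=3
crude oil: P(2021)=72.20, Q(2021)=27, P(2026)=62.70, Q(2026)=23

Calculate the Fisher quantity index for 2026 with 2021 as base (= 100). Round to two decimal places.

Laspeyres component (base-period weights):
ΣP(2021)Q(2026) = 510.08×1 + 335.99×13 + 456.63×3 + 22536.60×3 + 72.20×23 = 510.08 + 4367.87 + 1369.89 + 67609.8 + 1660.6 = 75518.24
ΣP(2021)Q(2021) = 510.08×1 + 335.99×12 + 456.63×3 + 22536.60×3 + 72.20×27 = 510.08 + 4031.88 + 1369.89 + 67609.8 + 1949.4 = 75471.05
L = 75518.24 / 75471.05 × 100 = 100.0625
Paasche component (current-period weights):
ΣP(2026)Q(2026) = 484.97×1 + 311.10×13 + 487.65×3 + 29405.25×3 + 62.70×23 = 484.97 + 4044.3 + 1462.95 + 88215.75 + 1442.1 = 95650.07
ΣP(2026)Q(2021) = 484.97×1 + 311.10×12 + 487.65×3 + 29405.25×3 + 62.70×27 = 484.97 + 3733.2 + 1462.95 + 88215.75 + 1692.9 = 95589.77
P = 95650.07 / 95589.77 × 100 = 100.0631
Fisher = √(L × P) = √(100.0625 × 100.0631) = 100.0628

100.06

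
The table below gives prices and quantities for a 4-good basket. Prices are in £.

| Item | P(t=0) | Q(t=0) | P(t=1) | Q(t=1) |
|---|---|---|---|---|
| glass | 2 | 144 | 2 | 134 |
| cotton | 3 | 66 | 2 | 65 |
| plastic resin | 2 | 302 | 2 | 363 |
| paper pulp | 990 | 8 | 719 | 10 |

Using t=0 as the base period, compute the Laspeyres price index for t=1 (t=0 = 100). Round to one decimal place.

Laspeyres price index uses base-period quantities as weights.
ΣP(t=1)·Q(t=0) = 2×144 + 2×66 + 2×302 + 719×8 = 288 + 132 + 604 + 5752 = 6776
ΣP(t=0)·Q(t=0) = 2×144 + 3×66 + 2×302 + 990×8 = 288 + 198 + 604 + 7920 = 9010
Index = 6776 / 9010 × 100 = 75.2053

75.2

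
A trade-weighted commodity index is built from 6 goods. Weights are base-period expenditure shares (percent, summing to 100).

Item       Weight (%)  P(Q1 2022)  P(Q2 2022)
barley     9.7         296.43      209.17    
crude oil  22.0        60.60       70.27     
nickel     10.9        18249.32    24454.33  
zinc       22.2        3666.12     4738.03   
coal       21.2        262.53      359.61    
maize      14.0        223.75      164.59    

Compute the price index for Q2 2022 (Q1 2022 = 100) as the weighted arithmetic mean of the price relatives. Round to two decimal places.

114.99

barley: 9.7 × (209.17/296.43) = 9.7 × 0.705630 = 6.8446
crude oil: 22.0 × (70.27/60.60) = 22.0 × 1.159571 = 25.5106
nickel: 10.9 × (24454.33/18249.32) = 10.9 × 1.340013 = 14.6061
zinc: 22.2 × (4738.03/3666.12) = 22.2 × 1.292383 = 28.6909
coal: 21.2 × (359.61/262.53) = 21.2 × 1.369786 = 29.0395
maize: 14.0 × (164.59/223.75) = 14.0 × 0.735598 = 10.2984
Index = Σ wᵢ·(p₁ᵢ/p₀ᵢ) = 6.8446 + 25.5106 + 14.6061 + 28.6909 + 29.0395 + 10.2984 = 114.9901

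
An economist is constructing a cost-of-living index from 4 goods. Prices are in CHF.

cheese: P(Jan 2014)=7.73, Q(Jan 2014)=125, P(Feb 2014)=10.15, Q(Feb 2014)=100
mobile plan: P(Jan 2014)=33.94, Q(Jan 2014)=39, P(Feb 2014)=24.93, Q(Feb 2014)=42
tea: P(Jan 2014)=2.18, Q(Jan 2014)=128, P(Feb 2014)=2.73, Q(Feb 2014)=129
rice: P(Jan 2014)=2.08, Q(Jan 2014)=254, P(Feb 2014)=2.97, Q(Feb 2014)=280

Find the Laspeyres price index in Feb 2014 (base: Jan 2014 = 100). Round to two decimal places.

107.99

Laspeyres price index uses base-period quantities as weights.
ΣP(Feb 2014)·Q(Jan 2014) = 10.15×125 + 24.93×39 + 2.73×128 + 2.97×254 = 1268.75 + 972.27 + 349.44 + 754.38 = 3344.84
ΣP(Jan 2014)·Q(Jan 2014) = 7.73×125 + 33.94×39 + 2.18×128 + 2.08×254 = 966.25 + 1323.66 + 279.04 + 528.32 = 3097.27
Index = 3344.84 / 3097.27 × 100 = 107.9932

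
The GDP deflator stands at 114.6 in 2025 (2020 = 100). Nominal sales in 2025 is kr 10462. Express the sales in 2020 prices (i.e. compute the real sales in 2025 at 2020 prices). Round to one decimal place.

Real = Nominal ÷ (Index/100) = 10462 ÷ (114.6/100)
     = 10462 ÷ 1.146 = 9129.1449

9129.1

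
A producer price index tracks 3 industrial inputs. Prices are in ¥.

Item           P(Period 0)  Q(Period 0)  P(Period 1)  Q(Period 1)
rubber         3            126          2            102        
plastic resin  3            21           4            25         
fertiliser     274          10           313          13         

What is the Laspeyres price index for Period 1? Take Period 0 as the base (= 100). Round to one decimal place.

Laspeyres price index uses base-period quantities as weights.
ΣP(Period 1)·Q(Period 0) = 2×126 + 4×21 + 313×10 = 252 + 84 + 3130 = 3466
ΣP(Period 0)·Q(Period 0) = 3×126 + 3×21 + 274×10 = 378 + 63 + 2740 = 3181
Index = 3466 / 3181 × 100 = 108.9594

109.0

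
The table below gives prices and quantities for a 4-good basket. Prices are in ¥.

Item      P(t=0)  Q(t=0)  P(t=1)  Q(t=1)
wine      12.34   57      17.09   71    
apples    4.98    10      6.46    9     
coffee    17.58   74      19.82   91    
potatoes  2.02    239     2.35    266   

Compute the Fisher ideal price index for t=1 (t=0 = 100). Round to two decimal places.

120.95

Laspeyres component (base-period weights):
ΣP(t=1)Q(t=0) = 17.09×57 + 6.46×10 + 19.82×74 + 2.35×239 = 974.13 + 64.6 + 1466.68 + 561.65 = 3067.06
ΣP(t=0)Q(t=0) = 12.34×57 + 4.98×10 + 17.58×74 + 2.02×239 = 703.38 + 49.8 + 1300.92 + 482.78 = 2536.88
L = 3067.06 / 2536.88 × 100 = 120.8989
Paasche component (current-period weights):
ΣP(t=1)Q(t=1) = 17.09×71 + 6.46×9 + 19.82×91 + 2.35×266 = 1213.39 + 58.14 + 1803.62 + 625.1 = 3700.25
ΣP(t=0)Q(t=1) = 12.34×71 + 4.98×9 + 17.58×91 + 2.02×266 = 876.14 + 44.82 + 1599.78 + 537.32 = 3058.06
P = 3700.25 / 3058.06 × 100 = 120.9999
Fisher = √(L × P) = √(120.8989 × 120.9999) = 120.9494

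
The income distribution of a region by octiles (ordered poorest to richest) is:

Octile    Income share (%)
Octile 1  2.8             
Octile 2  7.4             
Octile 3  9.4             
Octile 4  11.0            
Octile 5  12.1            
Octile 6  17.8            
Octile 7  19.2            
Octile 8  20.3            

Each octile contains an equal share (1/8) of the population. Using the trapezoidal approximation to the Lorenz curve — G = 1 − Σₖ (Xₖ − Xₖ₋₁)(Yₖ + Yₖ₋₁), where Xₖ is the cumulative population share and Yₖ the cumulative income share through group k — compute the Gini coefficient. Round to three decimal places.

Cumulative income shares Yₖ: 0.0280, 0.1020, 0.1960, 0.3060, 0.4270, 0.6050, 0.7970, 1.0000
Σ (Xₖ−Xₖ₋₁)(Yₖ+Yₖ₋₁) = (1/8)(0.0280+0.0000) + (1/8)(0.1020+0.0280) + (1/8)(0.1960+0.1020) + (1/8)(0.3060+0.1960) + (1/8)(0.4270+0.3060) + (1/8)(0.6050+0.4270) + (1/8)(0.7970+0.6050) + (1/8)(1.0000+0.7970)
  = 0.0035 + 0.0163 + 0.0373 + 0.0628 + 0.0916 + 0.1290 + 0.1752 + 0.2246 = 0.7402
G = 1 − 0.7402 = 0.2598

0.260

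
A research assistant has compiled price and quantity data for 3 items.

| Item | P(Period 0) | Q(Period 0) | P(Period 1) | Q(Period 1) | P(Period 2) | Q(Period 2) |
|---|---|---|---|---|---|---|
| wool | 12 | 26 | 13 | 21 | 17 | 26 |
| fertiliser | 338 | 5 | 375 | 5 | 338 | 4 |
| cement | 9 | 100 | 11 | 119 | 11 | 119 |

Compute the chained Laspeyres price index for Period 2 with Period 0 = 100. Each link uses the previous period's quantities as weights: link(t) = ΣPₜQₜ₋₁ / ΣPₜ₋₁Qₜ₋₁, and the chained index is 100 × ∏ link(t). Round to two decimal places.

Link Period 0→Period 1:
ΣP(Period 1)Q(Period 0) = 13×26 + 375×5 + 11×100 = 338 + 1875 + 1100 = 3313
ΣP(Period 0)Q(Period 0) = 12×26 + 338×5 + 9×100 = 312 + 1690 + 900 = 2902
link = 3313/2902 = 1.141626
Link Period 1→Period 2:
ΣP(Period 2)Q(Period 1) = 17×21 + 338×5 + 11×119 = 357 + 1690 + 1309 = 3356
ΣP(Period 1)Q(Period 1) = 13×21 + 375×5 + 11×119 = 273 + 1875 + 1309 = 3457
link = 3356/3457 = 0.970784
Chained index = 100 × 1.141626 × 0.970784 = 110.8273

110.83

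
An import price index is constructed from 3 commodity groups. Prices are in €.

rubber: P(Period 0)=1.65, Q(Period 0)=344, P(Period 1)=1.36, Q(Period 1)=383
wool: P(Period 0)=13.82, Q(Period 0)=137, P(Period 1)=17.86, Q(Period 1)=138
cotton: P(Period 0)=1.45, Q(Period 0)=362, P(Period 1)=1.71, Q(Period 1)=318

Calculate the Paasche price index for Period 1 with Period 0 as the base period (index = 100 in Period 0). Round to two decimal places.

Paasche price index uses current-period quantities as weights.
ΣP(Period 1)·Q(Period 1) = 1.36×383 + 17.86×138 + 1.71×318 = 520.88 + 2464.68 + 543.78 = 3529.34
ΣP(Period 0)·Q(Period 1) = 1.65×383 + 13.82×138 + 1.45×318 = 631.95 + 1907.16 + 461.1 = 3000.21
Index = 3529.34 / 3000.21 × 100 = 117.6364

117.64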